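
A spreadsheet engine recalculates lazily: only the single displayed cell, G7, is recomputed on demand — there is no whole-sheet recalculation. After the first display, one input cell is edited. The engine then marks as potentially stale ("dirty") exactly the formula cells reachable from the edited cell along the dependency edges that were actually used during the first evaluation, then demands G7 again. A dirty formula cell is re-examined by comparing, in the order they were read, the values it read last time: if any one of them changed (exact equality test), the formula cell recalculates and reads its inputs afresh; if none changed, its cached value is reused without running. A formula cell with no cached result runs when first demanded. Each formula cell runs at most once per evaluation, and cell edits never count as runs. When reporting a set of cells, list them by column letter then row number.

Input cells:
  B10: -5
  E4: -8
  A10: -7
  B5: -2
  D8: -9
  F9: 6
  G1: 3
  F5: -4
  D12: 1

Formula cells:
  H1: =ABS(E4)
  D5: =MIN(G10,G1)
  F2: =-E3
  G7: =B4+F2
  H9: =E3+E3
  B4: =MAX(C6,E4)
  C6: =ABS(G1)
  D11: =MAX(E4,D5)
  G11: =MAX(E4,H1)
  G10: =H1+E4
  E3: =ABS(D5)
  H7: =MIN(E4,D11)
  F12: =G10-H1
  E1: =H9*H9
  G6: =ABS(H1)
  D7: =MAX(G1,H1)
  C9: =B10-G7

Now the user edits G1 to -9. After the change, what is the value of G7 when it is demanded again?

New value of G7: 0.

First evaluation (everything demanded from the output):
  C6 = ABS(3) = 3
  B4 = MAX(3, -8) = 3
  H1 = ABS(-8) = 8
  G10 = 8 + -8 = 0
  D5 = MIN(0, 3) = 0
  E3 = ABS(0) = 0
  F2 = -(0) = 0
  G7 = 3 + 0 = 3

Propagation after the edit:
  C6: runs — G1 3->-9; result 9.
  B4: runs — C6 3->9; result 9.
  D5: runs — G1 3->-9; result -9.
  E3: runs — D5 0->-9; result 9.
  F2: runs — E3 0->9; result -9.
  G7: runs — B4 3->9; F2 0->-9; result 0.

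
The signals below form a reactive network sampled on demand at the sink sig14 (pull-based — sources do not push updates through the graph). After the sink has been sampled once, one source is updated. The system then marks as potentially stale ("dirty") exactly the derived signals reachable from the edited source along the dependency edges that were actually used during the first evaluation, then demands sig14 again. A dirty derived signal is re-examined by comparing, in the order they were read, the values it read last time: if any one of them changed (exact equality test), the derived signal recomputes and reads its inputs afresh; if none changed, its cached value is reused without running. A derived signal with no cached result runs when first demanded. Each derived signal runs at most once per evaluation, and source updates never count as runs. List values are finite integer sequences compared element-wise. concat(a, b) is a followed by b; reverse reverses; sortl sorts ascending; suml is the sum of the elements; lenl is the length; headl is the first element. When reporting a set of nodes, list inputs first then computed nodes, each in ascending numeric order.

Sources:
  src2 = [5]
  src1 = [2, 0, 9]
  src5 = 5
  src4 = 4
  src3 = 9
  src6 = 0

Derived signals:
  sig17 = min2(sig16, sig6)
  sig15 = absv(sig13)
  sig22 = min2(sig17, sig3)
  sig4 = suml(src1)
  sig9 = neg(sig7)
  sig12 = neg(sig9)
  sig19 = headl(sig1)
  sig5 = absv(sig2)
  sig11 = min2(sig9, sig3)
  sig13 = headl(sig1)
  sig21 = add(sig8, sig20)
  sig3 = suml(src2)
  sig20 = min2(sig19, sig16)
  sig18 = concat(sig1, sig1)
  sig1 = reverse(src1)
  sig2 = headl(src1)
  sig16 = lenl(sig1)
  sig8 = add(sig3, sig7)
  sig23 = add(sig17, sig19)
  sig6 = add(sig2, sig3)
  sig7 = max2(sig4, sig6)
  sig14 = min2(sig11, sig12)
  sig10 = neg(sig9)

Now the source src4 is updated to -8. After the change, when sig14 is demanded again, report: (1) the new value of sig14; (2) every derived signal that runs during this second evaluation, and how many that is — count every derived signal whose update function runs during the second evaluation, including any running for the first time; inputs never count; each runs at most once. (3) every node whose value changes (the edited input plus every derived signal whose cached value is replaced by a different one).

sig14 now evaluates to -11.
Run set: none (0 run).
Changed values: src4.
The important point: nothing the output needs ever reads src4, so the edit is invisible to it.

Initial pass — values computed on the first demand:
  sig2 = headl([2, 0, 9]) = 2
  sig3 = suml([5]) = 5
  sig4 = suml([2, 0, 9]) = 11
  sig6 = add(2, 5) = 7
  sig7 = max2(11, 7) = 11
  sig9 = neg(11) = -11
  sig11 = min2(-11, 5) = -11
  sig12 = neg(-11) = 11
  sig14 = min2(-11, 11) = -11

Second demand — change propagation:
  no demanded computation ever read src4, so the edit dirties nothing and nothing runs.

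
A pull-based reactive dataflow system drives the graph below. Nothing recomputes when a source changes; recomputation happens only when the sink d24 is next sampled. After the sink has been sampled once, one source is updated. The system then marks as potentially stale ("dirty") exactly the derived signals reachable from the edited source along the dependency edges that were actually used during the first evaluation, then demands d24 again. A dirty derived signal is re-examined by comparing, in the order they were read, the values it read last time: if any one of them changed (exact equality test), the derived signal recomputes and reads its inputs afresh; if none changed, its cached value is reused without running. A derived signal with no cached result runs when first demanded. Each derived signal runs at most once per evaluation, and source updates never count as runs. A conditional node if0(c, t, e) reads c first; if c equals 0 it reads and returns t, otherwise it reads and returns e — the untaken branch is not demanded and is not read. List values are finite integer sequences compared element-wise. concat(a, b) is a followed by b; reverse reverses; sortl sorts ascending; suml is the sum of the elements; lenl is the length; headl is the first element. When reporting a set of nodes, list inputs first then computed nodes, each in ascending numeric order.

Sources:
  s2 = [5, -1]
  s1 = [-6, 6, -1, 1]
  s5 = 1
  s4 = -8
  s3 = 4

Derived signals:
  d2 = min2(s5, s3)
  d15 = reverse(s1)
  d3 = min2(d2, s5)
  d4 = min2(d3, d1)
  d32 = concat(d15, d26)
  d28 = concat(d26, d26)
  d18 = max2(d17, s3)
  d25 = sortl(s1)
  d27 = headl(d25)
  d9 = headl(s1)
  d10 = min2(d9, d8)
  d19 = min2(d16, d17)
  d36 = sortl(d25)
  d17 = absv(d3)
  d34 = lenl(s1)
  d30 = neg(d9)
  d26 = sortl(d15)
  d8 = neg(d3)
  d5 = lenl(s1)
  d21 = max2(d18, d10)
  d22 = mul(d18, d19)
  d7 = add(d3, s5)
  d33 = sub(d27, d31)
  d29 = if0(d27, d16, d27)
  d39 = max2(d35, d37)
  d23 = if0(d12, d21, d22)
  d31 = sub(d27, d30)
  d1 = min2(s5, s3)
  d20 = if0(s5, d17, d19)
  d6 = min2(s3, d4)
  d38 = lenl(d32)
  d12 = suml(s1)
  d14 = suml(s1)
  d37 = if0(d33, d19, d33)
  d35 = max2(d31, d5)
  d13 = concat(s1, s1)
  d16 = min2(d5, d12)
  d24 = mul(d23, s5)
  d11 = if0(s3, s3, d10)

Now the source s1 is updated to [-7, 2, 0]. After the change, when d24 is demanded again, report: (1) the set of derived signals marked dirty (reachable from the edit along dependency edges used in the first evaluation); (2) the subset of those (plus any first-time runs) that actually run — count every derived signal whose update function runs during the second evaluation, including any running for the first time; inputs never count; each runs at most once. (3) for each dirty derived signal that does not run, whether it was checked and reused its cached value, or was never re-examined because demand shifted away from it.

Marked dirty: d9, d10, d12, d21, d23, d24.
Derived signals that run: d5, d12, d16, d19, d22, d23, d24 — 7 in total.
Never re-examined (demand shifted away): d9, d10, d21.
Key observation: a condition flipped, so demand moved to the other branch — d9, d10, d21 are never re-examined.

First evaluation (everything demanded from the output):
  d2 = min2(1, 4) = 1
  d3 = min2(1, 1) = 1
  d8 = neg(1) = -1
  d9 = headl([-6, 6, -1, 1]) = -6
  d10 = min2(-6, -1) = -6
  d12 = suml([-6, 6, -1, 1]) = 0
  d17 = absv(1) = 1
  d18 = max2(1, 4) = 4
  d21 = max2(4, -6) = 4
  d23 = if0(d12=0 -> then branch d21) = 4
  d24 = mul(4, 1) = 4

Propagation after the edit:
  d5: demanded for the first time — runs, produces 3.
  d9: marked dirty but never re-examined — demand shifted away from it.
  d10: marked dirty but never re-examined — demand shifted away from it.
  d12: runs — s1 [-6, 6, -1, 1]->[-7, 2, 0]; result -5.
  d16: demanded for the first time — runs, produces -5.
  d19: demanded for the first time — runs, produces -5.
  d21: marked dirty but never re-examined — demand shifted away from it.
  d22: demanded for the first time — runs, produces -20.
  d23: runs — d12 0->-5; result -20.
  d24: runs — d23 4->-20; result -20.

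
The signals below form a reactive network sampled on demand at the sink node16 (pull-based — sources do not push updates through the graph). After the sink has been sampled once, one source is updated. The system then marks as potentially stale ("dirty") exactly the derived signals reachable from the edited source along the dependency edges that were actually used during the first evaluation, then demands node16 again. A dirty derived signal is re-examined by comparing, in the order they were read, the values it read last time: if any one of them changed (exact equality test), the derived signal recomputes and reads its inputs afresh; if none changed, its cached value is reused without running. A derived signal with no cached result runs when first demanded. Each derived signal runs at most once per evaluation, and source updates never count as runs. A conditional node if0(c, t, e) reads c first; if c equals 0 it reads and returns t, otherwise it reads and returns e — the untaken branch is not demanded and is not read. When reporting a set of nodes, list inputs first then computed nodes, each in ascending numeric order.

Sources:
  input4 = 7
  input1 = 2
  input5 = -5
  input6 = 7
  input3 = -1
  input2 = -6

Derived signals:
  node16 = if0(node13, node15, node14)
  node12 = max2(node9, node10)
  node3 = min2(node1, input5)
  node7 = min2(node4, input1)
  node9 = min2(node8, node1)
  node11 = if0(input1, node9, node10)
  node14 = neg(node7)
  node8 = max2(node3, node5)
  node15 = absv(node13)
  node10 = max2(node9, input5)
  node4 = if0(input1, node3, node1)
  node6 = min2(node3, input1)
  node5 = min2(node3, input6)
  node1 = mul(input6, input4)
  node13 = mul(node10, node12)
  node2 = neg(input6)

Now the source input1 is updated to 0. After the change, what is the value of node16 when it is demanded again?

node16 now evaluates to 5.

Initial pass — values computed on the first demand:
  node1 = mul(7, 7) = 49
  node3 = min2(49, -5) = -5
  node4 = if0(input1=2 -> else branch node1) = 49
  node5 = min2(-5, 7) = -5
  node7 = min2(49, 2) = 2
  node8 = max2(-5, -5) = -5
  node9 = min2(-5, 49) = -5
  node10 = max2(-5, -5) = -5
  node12 = max2(-5, -5) = -5
  node13 = mul(-5, -5) = 25
  node14 = neg(2) = -2
  node16 = if0(node13=25 -> else branch node14) = -2

Second demand — change propagation:
  node4: re-runs because input1 2->0; new result -5.
  node7: re-runs because node4 49->-5; input1 2->0; new result -5.
  node14: re-runs because node7 2->-5; new result 5.
  node16: re-runs because node14 -2->5; new result 5.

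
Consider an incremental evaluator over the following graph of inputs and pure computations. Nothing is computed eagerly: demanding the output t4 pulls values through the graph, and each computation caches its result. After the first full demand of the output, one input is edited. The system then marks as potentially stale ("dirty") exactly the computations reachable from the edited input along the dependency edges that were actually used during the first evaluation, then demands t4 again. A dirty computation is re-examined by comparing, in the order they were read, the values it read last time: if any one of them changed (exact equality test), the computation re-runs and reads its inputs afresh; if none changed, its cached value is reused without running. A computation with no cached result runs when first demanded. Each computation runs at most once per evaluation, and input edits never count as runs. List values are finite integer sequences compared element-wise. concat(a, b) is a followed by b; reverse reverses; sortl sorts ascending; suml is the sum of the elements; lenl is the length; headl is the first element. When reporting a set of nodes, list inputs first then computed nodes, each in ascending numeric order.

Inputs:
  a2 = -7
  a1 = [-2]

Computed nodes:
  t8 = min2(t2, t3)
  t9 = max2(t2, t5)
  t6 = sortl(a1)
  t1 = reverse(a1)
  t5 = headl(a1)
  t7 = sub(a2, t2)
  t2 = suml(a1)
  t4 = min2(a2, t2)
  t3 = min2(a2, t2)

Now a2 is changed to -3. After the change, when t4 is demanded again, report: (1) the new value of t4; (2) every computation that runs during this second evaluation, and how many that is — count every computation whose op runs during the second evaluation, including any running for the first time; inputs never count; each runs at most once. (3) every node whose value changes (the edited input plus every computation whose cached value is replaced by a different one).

t4 now evaluates to -3.
Run set: t4 (1 run).
Changed values: a2, t4.

Initial pass — values computed on the first demand:
  t2 = suml([-2]) = -2
  t4 = min2(-7, -2) = -7

Second demand — change propagation:
  t4: re-runs because a2 -7->-3; new result -3.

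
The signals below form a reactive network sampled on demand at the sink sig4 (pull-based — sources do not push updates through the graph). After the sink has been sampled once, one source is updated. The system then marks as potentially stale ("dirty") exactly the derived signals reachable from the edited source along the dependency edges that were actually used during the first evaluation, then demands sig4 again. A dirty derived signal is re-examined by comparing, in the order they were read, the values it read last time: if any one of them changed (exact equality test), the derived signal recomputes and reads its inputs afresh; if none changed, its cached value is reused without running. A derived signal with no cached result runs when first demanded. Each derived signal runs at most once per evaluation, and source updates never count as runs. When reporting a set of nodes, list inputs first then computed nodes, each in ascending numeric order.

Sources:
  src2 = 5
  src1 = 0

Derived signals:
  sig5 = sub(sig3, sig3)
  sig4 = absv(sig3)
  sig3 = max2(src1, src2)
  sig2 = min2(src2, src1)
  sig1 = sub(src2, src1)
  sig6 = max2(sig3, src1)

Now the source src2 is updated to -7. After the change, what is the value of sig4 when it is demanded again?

Initial pass — values computed on the first demand:
  sig3 = max2(0, 5) = 5
  sig4 = absv(5) = 5

Second demand — change propagation:
  sig3: re-runs because src2 5->-7; new result 0.
  sig4: re-runs because sig3 5->0; new result 0.

sig4 now evaluates to 0.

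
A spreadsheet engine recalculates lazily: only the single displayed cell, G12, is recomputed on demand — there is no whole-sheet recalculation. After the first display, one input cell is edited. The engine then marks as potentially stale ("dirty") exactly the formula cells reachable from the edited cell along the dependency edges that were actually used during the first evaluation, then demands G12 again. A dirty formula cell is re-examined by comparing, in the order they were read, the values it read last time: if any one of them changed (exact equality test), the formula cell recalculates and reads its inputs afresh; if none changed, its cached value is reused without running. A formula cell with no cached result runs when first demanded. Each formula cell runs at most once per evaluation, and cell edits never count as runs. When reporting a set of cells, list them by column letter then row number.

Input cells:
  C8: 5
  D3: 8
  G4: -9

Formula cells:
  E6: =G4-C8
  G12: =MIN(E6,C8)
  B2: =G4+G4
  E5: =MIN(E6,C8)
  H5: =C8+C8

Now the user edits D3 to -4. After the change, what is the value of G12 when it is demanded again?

First evaluation (everything demanded from the output):
  E6 = -9 - 5 = -14
  G12 = MIN(-14, 5) = -14

Propagation after the edit:
  D3 feeds no computation that the output demands — nothing is marked dirty and nothing runs.

Key observation: D3 is never demanded by the output, so the edit triggers no recomputation at all.

New value of G12: -14.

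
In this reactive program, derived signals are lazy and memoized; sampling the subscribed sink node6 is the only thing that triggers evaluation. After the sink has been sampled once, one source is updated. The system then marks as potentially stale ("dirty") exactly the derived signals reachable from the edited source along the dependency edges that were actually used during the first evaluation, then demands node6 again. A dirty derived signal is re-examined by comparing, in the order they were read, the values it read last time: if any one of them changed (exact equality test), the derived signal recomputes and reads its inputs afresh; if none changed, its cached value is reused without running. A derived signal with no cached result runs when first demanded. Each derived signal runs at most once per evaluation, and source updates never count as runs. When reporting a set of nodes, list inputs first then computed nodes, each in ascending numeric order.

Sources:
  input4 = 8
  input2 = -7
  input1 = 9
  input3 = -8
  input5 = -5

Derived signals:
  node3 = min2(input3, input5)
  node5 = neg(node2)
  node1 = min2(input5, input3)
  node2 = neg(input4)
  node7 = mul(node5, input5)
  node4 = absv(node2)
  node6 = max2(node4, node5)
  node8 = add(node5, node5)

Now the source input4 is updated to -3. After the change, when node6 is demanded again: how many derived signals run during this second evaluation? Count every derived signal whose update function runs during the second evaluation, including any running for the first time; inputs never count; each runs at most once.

First demand of the output computes:
  node2 = neg(8) = -8
  node4 = absv(-8) = 8
  node5 = neg(-8) = 8
  node6 = max2(8, 8) = 8

After the edit, cleaning proceeds:
  node2: a read changed (input4 8->-3) — executes, giving 3.
  node4: a read changed (node2 -8->3) — executes, giving 3.
  node5: a read changed (node2 -8->3) — executes, giving -3.
  node6: a read changed (node4 8->3; node5 8->-3) — executes, giving 3.

4 derived signals run: node2, node4, node5, node6.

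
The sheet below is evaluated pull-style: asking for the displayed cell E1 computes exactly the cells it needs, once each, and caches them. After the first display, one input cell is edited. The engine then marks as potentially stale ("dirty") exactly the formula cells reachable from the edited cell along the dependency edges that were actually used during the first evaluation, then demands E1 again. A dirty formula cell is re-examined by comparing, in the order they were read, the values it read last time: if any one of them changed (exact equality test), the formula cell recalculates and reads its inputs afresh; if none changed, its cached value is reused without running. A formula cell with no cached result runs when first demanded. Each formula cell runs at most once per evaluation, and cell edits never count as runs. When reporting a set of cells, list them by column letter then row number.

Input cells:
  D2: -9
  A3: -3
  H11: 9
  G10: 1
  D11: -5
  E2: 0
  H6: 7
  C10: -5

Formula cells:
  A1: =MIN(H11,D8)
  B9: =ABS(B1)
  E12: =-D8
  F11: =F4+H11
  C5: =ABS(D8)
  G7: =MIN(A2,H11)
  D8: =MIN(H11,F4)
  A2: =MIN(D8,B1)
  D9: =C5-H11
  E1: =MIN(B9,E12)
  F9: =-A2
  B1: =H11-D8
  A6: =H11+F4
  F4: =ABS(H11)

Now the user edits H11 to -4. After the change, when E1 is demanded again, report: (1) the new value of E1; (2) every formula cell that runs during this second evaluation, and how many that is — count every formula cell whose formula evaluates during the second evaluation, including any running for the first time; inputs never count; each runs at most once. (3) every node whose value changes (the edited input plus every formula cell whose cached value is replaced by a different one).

Demanding E1 again yields 0.
5 formula cells run: B1, D8, E1, E12, F4.
The nodes whose values change: D8, E1, E12, F4, H11.
Note where the cutoff bites: B9 is checked, finds nothing changed, and keeps its cache.

First demand of the output computes:
  F4 = ABS(9) = 9
  D8 = MIN(9, 9) = 9
  B1 = 9 - 9 = 0
  B9 = ABS(0) = 0
  E12 = -(9) = -9
  E1 = MIN(0, -9) = -9

After the edit, cleaning proceeds:
  F4: a read changed (H11 9->-4) — executes, giving 4.
  D8: a read changed (H11 9->-4; F4 9->4) — executes, giving -4.
  B1: a read changed (H11 9->-4; D8 9->-4) — executes, giving 0 — identical to its old value.
  B9: dirty, but its reads are unchanged (B1 unchanged); cached 0 stands.
  E12: a read changed (D8 9->-4) — executes, giving 4.
  E1: a read changed (E12 -9->4) — executes, giving 0.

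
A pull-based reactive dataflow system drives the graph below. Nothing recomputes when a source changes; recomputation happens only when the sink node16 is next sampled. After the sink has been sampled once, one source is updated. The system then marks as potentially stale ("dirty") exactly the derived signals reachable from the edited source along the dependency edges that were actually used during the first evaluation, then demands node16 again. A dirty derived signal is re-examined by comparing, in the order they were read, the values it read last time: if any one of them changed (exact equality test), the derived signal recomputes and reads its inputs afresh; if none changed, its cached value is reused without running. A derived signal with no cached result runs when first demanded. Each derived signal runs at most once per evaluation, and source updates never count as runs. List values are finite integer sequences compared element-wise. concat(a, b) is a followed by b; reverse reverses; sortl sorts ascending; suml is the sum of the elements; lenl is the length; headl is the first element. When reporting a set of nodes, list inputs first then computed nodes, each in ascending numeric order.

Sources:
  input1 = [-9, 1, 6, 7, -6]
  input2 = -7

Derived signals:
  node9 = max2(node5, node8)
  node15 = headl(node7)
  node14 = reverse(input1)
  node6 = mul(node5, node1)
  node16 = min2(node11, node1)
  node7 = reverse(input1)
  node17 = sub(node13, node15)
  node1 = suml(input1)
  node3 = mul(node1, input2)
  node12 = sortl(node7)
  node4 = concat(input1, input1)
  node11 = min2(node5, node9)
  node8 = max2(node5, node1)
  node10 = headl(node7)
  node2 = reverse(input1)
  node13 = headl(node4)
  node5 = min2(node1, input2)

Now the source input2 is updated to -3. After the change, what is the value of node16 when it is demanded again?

New value of node16: -3.

First evaluation (everything demanded from the output):
  node1 = suml([-9, 1, 6, 7, -6]) = -1
  node5 = min2(-1, -7) = -7
  node8 = max2(-7, -1) = -1
  node9 = max2(-7, -1) = -1
  node11 = min2(-7, -1) = -7
  node16 = min2(-7, -1) = -7

Propagation after the edit:
  node5: runs — input2 -7->-3; result -3.
  node8: runs — node5 -7->-3; result -1 (same value as before).
  node9: runs — node5 -7->-3; result -1 (same value as before).
  node11: runs — node5 -7->-3; result -3.
  node16: runs — node11 -7->-3; result -3.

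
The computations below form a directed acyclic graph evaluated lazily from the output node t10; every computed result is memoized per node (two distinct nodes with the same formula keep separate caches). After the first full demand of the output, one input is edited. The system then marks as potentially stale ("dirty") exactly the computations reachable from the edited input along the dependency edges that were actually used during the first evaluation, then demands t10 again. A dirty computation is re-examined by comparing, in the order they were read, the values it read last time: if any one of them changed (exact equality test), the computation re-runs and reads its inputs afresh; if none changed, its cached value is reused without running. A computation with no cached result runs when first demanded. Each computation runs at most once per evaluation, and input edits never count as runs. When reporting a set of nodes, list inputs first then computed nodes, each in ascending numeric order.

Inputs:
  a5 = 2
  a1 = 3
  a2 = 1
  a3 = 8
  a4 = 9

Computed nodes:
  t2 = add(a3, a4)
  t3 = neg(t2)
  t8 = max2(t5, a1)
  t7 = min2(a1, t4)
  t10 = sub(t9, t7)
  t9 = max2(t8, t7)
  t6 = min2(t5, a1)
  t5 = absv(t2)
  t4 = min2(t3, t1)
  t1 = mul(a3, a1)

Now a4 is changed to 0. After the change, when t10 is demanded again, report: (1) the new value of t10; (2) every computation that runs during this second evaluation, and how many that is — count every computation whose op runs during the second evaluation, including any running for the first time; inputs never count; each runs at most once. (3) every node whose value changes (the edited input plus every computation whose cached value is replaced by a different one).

Demanding t10 again yields 16.
8 computations run: t2, t3, t4, t5, t7, t8, t9, t10.
The nodes whose values change: a4, t2, t3, t4, t5, t7, t8, t9, t10.

First demand of the output computes:
  t1 = mul(8, 3) = 24
  t2 = add(8, 9) = 17
  t3 = neg(17) = -17
  t4 = min2(-17, 24) = -17
  t5 = absv(17) = 17
  t7 = min2(3, -17) = -17
  t8 = max2(17, 3) = 17
  t9 = max2(17, -17) = 17
  t10 = sub(17, -17) = 34

After the edit, cleaning proceeds:
  t2: a read changed (a4 9->0) — executes, giving 8.
  t3: a read changed (t2 17->8) — executes, giving -8.
  t4: a read changed (t3 -17->-8) — executes, giving -8.
  t5: a read changed (t2 17->8) — executes, giving 8.
  t7: a read changed (t4 -17->-8) — executes, giving -8.
  t8: a read changed (t5 17->8) — executes, giving 8.
  t9: a read changed (t8 17->8; t7 -17->-8) — executes, giving 8.
  t10: a read changed (t9 17->8; t7 -17->-8) — executes, giving 16.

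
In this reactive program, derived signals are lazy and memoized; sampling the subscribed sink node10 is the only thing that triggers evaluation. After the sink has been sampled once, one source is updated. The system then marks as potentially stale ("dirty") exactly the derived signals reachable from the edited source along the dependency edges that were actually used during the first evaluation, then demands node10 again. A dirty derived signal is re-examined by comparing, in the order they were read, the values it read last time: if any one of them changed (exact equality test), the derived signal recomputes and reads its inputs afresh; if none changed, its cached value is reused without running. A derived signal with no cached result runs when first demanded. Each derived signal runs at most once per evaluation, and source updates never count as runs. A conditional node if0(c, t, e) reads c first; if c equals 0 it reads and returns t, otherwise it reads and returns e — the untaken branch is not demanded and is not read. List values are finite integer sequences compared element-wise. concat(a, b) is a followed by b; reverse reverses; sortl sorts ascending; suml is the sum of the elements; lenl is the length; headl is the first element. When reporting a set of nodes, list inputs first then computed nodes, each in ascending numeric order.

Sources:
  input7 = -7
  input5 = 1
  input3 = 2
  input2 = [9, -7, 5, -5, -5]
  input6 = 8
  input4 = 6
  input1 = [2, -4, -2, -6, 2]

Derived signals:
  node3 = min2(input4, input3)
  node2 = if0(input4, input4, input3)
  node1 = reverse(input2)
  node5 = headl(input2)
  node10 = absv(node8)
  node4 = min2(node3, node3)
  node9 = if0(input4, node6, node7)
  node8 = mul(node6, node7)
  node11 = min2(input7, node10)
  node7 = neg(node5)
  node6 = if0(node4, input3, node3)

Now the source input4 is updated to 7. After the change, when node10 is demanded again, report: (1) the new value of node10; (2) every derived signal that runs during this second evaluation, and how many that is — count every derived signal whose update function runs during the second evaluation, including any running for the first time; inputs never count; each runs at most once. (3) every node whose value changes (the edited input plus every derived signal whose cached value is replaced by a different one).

Demanding node10 again yields 18.
1 derived signals run: node3.
The nodes whose values change: input4.
Note the absorption at node3: it re-runs yet its value is the same, leaving the output's value untouched.

First demand of the output computes:
  node3 = min2(6, 2) = 2
  node4 = min2(2, 2) = 2
  node5 = headl([9, -7, 5, -5, -5]) = 9
  node6 = if0(node4=2 -> else branch node3) = 2
  node7 = neg(9) = -9
  node8 = mul(2, -9) = -18
  node10 = absv(-18) = 18

After the edit, cleaning proceeds:
  node3: a read changed (input4 6->7) — executes, giving 2 — identical to its old value.
  node4: dirty, but its reads are unchanged (node3 unchanged, node3 unchanged); cached 2 stands.
  node6: dirty, but its reads are unchanged (node4 unchanged, node3 unchanged); cached 2 stands.
  node8: dirty, but its reads are unchanged (node6 unchanged, node7 unchanged); cached -18 stands.
  node10: dirty, but its reads are unchanged (node8 unchanged); cached 18 stands.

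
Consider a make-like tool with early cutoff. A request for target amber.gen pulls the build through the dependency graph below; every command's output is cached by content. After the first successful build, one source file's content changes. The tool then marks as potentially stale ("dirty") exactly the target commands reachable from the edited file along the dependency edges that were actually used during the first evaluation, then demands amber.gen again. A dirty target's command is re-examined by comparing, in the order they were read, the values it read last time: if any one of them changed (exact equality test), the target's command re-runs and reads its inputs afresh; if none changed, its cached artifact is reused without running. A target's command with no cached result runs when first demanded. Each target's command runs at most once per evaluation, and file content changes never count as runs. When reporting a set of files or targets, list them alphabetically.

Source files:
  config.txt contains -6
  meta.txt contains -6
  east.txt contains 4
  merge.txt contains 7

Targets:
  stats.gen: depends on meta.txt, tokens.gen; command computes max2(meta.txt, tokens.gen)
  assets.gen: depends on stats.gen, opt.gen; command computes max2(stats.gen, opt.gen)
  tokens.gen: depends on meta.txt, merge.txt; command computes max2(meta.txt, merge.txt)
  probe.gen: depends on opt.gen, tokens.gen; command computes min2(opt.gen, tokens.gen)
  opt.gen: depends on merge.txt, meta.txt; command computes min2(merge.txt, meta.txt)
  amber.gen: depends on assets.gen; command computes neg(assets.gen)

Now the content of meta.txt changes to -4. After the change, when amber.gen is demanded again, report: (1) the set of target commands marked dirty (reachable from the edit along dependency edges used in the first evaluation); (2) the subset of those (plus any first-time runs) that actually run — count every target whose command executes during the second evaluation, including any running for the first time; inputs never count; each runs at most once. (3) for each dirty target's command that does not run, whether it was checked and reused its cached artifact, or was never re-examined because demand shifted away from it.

First demand of the output computes:
  opt.gen = min2(7, -6) = -6
  tokens.gen = max2(-6, 7) = 7
  stats.gen = max2(-6, 7) = 7
  assets.gen = max2(7, -6) = 7
  amber.gen = neg(7) = -7

After the edit, cleaning proceeds:
  opt.gen: a read changed (meta.txt -6->-4) — executes, giving -4.
  tokens.gen: a read changed (meta.txt -6->-4) — executes, giving 7 — identical to its old value.
  stats.gen: a read changed (meta.txt -6->-4) — executes, giving 7 — identical to its old value.
  assets.gen: a read changed (opt.gen -6->-4) — executes, giving 7 — identical to its old value.
  amber.gen: dirty, but its reads are unchanged (assets.gen unchanged); cached -7 stands.

Note where the cutoff bites: amber.gen is checked, finds nothing changed, and keeps its cache.

The edit dirties: amber.gen, assets.gen, opt.gen, stats.gen, tokens.gen.
4 target commands run: assets.gen, opt.gen, stats.gen, tokens.gen.
Cache hits after checking: amber.gen.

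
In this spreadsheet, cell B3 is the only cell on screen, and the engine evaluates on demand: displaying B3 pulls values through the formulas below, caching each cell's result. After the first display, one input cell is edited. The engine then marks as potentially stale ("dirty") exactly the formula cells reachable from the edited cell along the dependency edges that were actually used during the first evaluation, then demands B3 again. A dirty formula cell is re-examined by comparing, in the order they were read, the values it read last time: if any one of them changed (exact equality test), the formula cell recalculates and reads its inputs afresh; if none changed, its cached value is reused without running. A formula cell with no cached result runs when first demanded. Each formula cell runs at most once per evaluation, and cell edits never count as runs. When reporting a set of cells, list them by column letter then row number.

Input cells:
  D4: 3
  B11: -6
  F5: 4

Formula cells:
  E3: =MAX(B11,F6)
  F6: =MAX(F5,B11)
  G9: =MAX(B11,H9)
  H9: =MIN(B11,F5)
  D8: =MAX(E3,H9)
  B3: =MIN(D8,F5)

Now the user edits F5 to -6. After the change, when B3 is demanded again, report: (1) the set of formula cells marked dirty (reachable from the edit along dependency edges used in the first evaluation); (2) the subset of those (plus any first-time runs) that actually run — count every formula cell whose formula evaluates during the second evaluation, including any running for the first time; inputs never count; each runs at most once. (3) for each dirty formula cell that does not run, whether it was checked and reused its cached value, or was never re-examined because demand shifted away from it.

Dirty set: B3, D8, E3, F6, H9.
Run set: B3, D8, E3, F6, H9 (5 run).
All dirty formula cells ended up running.

Initial pass — values computed on the first demand:
  F6 = MAX(4, -6) = 4
  E3 = MAX(-6, 4) = 4
  H9 = MIN(-6, 4) = -6
  D8 = MAX(4, -6) = 4
  B3 = MIN(4, 4) = 4

Second demand — change propagation:
  F6: re-runs because F5 4->-6; new result -6.
  E3: re-runs because F6 4->-6; new result -6.
  H9: re-runs because F5 4->-6; new result -6 (unchanged).
  D8: re-runs because E3 4->-6; new result -6.
  B3: re-runs because D8 4->-6; F5 4->-6; new result -6.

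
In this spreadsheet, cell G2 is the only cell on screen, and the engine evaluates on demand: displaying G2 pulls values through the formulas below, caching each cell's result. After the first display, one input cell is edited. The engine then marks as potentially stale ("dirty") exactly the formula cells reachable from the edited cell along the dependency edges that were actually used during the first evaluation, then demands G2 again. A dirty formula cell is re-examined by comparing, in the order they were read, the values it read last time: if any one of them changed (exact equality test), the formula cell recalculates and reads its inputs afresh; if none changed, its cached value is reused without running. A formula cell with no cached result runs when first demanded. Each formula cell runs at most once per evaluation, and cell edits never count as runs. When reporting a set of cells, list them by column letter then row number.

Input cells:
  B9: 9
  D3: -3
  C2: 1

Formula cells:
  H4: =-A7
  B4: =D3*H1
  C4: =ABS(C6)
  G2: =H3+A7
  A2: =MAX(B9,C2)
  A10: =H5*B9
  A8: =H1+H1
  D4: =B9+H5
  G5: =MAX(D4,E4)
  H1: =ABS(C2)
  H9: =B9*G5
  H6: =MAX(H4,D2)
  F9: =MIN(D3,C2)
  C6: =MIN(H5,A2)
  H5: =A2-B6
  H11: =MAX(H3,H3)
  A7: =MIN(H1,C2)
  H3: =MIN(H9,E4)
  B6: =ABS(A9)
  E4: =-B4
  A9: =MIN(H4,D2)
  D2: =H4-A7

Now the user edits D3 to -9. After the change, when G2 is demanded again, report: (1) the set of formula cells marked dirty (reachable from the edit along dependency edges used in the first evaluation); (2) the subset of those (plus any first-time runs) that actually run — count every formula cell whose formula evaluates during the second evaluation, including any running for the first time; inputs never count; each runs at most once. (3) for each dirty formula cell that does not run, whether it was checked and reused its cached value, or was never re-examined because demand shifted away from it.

Initial pass — values computed on the first demand:
  A2 = MAX(9, 1) = 9
  H1 = ABS(1) = 1
  A7 = MIN(1, 1) = 1
  B4 = -3 * 1 = -3
  E4 = -(-3) = 3
  H4 = -(1) = -1
  D2 = -1 - 1 = -2
  A9 = MIN(-1, -2) = -2
  B6 = ABS(-2) = 2
  H5 = 9 - 2 = 7
  D4 = 9 + 7 = 16
  G5 = MAX(16, 3) = 16
  H9 = 9 * 16 = 144
  H3 = MIN(144, 3) = 3
  G2 = 3 + 1 = 4

Second demand — change propagation:
  B4: re-runs because D3 -3->-9; new result -9.
  E4: re-runs because B4 -3->-9; new result 9.
  G5: re-runs because E4 3->9; new result 16 (unchanged).
  H9: re-examined; everything it read last time is the same (B9 unchanged, G5 unchanged) — cache 144 kept, no run.
  H3: re-runs because E4 3->9; new result 9.
  G2: re-runs because H3 3->9; new result 10.

The important point: at H9 every value read last time is unchanged, so the dirty flag clears without a run.

Dirty set: B4, E4, G2, G5, H3, H9.
Run set: B4, E4, G2, G5, H3 (5 run).
Re-examined without running (cache reused): H9.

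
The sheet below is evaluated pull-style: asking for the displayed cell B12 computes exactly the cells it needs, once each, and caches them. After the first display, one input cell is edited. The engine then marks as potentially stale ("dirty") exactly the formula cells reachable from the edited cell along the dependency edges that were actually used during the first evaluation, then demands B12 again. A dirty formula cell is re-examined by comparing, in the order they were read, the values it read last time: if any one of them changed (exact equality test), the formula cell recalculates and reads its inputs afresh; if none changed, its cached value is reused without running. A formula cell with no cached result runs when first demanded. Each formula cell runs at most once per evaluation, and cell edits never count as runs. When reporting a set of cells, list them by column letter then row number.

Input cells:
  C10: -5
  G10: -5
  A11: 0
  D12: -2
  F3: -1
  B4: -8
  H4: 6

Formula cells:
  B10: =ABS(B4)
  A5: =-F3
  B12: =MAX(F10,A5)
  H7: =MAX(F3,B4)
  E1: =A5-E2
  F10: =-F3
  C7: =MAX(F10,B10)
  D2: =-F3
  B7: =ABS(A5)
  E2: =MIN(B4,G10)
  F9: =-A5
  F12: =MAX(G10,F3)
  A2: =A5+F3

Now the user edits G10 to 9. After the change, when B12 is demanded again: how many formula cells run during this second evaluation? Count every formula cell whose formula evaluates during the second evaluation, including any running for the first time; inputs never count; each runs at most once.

First demand of the output computes:
  A5 = -(-1) = 1
  F10 = -(-1) = 1
  B12 = MAX(1, 1) = 1

After the edit, cleaning proceeds:
  G10 only reaches undemanded nodes; the second demand re-runs nothing.

Note the shortcut — G10 feeds only undemanded nodes, so no recomputation happens.

0 formula cells run: none.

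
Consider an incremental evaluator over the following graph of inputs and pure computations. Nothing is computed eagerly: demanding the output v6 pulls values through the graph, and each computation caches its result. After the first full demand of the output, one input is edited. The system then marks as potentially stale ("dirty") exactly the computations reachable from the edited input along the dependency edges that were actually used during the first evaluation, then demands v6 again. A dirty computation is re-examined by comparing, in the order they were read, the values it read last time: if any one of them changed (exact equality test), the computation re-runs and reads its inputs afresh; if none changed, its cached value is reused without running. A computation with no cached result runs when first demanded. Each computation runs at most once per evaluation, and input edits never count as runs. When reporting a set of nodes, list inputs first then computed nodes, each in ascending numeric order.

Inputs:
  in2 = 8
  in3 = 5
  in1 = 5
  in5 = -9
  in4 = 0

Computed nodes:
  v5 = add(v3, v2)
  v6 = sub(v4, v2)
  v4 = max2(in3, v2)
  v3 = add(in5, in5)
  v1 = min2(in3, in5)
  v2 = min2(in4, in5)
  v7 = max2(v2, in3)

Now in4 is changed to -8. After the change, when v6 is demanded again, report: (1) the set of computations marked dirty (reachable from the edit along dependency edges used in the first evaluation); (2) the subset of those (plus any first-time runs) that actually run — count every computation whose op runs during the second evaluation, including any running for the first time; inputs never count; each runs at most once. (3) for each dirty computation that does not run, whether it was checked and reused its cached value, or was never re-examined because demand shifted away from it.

Initial pass — values computed on the first demand:
  v2 = min2(0, -9) = -9
  v4 = max2(5, -9) = 5
  v6 = sub(5, -9) = 14

Second demand — change propagation:
  v2: re-runs because in4 0->-8; new result -9 (unchanged).
  v4: re-examined; everything it read last time is the same (in3 unchanged, v2 unchanged) — cache 5 kept, no run.
  v6: re-examined; everything it read last time is the same (v4 unchanged, v2 unchanged) — cache 14 kept, no run.

The important point: v2 recomputes to an identical value, and the output ends up unchanged.

Dirty set: v2, v4, v6.
Run set: v2 (1 run).
Re-examined without running (cache reused): v4, v6.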